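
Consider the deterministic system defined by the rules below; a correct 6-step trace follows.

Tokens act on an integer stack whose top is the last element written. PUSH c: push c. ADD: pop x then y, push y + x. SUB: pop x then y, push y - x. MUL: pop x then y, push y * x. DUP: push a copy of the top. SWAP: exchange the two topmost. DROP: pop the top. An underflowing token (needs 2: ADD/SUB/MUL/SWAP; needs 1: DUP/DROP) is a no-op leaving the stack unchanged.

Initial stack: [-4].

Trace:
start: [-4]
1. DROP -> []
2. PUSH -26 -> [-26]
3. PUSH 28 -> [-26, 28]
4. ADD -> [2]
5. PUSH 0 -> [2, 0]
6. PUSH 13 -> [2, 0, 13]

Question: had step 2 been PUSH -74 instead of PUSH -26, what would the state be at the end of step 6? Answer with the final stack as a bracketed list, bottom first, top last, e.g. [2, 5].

[-46, 0, 13]

(re-executing from step 2 with the substitution; state before step 2: [])
2. PUSH -74 -> [-74]
3. PUSH 28 -> [-74, 28]
4. ADD -> [-46]
5. PUSH 0 -> [-46, 0]
6. PUSH 13 -> [-46, 0, 13]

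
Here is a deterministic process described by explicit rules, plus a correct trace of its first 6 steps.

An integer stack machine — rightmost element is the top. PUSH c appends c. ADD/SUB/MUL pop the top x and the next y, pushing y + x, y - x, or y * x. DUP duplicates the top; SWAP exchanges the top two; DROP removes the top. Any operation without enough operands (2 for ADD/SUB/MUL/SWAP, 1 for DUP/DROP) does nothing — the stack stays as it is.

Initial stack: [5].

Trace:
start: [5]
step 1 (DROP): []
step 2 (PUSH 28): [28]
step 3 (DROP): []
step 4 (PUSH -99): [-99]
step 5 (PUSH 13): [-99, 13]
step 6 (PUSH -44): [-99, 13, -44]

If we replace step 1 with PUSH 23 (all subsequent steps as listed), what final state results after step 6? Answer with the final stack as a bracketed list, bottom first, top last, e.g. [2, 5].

[5, 23, -99, 13, -44]

(re-executing from step 1 with the substitution; state before step 1: [5])
step 1 (PUSH 23): [5, 23]
step 2 (PUSH 28): [5, 23, 28]
step 3 (DROP): [5, 23]
step 4 (PUSH -99): [5, 23, -99]
step 5 (PUSH 13): [5, 23, -99, 13]
step 6 (PUSH -44): [5, 23, -99, 13, -44]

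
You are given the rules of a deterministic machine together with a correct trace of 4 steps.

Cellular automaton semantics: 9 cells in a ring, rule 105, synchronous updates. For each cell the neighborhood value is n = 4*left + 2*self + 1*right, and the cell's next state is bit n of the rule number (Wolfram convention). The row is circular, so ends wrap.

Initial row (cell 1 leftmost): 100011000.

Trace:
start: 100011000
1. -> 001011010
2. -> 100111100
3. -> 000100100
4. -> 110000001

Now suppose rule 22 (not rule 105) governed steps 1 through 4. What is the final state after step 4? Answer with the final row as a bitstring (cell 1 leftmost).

(re-executing steps 1..4 under rule 22; state before step 1: 100011000)
1. -> 110100101
2. -> 000111100
3. -> 001000010
4. -> 011100111

011100111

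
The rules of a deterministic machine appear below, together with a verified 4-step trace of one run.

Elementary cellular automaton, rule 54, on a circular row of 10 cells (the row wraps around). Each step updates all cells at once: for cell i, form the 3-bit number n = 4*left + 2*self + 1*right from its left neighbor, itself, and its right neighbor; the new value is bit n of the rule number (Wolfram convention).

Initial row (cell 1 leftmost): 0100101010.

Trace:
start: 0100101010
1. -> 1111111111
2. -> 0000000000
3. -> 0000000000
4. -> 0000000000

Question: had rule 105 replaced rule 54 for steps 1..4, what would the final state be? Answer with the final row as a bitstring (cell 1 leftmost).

0100011100

(re-executing steps 1..4 under rule 105; state before step 1: 0100101010)
1. -> 0000010100
2. -> 1111001001
3. -> 0001000001
4. -> 0100011100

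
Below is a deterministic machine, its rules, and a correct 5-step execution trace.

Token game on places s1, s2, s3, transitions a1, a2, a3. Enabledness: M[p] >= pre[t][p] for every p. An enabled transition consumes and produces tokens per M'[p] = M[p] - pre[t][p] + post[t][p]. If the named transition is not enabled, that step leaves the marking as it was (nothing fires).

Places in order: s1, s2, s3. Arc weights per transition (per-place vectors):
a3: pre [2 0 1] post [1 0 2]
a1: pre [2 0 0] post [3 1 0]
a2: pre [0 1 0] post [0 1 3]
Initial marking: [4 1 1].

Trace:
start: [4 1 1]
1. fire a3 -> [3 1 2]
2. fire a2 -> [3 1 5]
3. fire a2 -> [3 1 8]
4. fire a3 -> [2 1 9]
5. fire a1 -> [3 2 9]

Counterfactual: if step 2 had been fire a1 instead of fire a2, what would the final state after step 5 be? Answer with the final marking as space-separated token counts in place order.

(re-executing from step 2 with the substitution; state before step 2: [3 1 2])
2. fire a1 -> [4 2 2]
3. fire a2 -> [4 2 5]
4. fire a3 -> [3 2 6]
5. fire a1 -> [4 3 6]

4 3 6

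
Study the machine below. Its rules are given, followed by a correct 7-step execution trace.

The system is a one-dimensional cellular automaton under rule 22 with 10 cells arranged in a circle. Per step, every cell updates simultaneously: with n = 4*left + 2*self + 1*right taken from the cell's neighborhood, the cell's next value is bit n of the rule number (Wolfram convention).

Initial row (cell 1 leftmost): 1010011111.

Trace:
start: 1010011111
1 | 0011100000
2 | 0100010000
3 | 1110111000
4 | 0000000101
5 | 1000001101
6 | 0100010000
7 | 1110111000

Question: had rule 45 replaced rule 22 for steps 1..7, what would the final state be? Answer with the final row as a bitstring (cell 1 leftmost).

0010101111

(re-executing steps 1..7 under rule 45; state before step 1: 1010011111)
1 | 0110010000
2 | 0100010111
3 | 1101011100
4 | 1011110000
5 | 1110000110
6 | 1000110101
7 | 0010101111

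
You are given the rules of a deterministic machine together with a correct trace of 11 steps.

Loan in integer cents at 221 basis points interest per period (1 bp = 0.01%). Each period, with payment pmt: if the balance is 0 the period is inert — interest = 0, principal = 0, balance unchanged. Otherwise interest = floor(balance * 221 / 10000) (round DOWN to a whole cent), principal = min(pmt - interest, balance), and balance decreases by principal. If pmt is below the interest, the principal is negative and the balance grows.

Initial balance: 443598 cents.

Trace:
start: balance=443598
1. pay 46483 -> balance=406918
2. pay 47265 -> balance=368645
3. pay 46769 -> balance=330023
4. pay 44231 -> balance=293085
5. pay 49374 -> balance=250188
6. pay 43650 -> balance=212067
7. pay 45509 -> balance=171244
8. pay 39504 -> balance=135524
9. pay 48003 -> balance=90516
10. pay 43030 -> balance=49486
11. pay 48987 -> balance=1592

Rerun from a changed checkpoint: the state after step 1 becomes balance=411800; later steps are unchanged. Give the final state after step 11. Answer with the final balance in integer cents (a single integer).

7665

state after step 1 := balance=411800
2. pay 47265 -> balance=373635
3. pay 46769 -> balance=335123
4. pay 44231 -> balance=298298
5. pay 49374 -> balance=255516
6. pay 43650 -> balance=217512
7. pay 45509 -> balance=176810
8. pay 39504 -> balance=141213
9. pay 48003 -> balance=96330
10. pay 43030 -> balance=55428
11. pay 48987 -> balance=7665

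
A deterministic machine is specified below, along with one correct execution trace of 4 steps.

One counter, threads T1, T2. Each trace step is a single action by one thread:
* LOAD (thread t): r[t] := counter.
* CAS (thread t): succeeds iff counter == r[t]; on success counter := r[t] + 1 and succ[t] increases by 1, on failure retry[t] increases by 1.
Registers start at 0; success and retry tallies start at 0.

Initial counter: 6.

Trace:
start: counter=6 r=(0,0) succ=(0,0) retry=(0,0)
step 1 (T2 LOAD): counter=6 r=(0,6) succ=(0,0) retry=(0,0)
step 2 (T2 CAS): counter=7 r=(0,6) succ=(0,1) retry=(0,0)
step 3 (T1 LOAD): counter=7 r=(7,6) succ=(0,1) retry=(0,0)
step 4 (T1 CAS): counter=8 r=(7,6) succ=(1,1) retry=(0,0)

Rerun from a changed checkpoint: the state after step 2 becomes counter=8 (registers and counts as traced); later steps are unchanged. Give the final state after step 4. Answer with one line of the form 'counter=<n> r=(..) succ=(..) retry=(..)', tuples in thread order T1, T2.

counter=9 r=(8,6) succ=(1,1) retry=(0,0)

state after step 2 := counter=8 r=(0,6) succ=(0,1) retry=(0,0)
step 3 (T1 LOAD): counter=8 r=(8,6) succ=(0,1) retry=(0,0)
step 4 (T1 CAS): counter=9 r=(8,6) succ=(1,1) retry=(0,0)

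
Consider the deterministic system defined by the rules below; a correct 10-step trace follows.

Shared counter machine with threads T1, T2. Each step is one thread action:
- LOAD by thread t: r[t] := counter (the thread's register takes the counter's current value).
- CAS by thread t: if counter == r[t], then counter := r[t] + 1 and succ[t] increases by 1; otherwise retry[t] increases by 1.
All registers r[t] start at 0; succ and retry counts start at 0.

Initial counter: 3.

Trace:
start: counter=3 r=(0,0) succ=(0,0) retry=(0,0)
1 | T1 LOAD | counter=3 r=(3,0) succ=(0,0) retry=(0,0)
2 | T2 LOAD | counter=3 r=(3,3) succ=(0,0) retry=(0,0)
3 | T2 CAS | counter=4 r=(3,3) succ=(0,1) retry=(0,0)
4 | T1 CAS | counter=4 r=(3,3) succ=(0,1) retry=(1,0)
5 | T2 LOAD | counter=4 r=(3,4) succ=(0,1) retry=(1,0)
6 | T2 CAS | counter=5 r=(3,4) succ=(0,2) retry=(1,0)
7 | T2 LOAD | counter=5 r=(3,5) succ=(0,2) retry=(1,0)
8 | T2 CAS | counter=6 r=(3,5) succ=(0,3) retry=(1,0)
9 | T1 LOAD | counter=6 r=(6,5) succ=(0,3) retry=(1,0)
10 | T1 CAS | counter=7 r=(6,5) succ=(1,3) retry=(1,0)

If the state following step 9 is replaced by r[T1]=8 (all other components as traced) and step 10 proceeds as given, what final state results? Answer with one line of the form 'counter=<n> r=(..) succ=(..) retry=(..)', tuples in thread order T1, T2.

state after step 9 := counter=6 r=(8,5) succ=(0,3) retry=(1,0)
10 | T1 CAS | counter=6 r=(8,5) succ=(0,3) retry=(2,0)

counter=6 r=(8,5) succ=(0,3) retry=(2,0)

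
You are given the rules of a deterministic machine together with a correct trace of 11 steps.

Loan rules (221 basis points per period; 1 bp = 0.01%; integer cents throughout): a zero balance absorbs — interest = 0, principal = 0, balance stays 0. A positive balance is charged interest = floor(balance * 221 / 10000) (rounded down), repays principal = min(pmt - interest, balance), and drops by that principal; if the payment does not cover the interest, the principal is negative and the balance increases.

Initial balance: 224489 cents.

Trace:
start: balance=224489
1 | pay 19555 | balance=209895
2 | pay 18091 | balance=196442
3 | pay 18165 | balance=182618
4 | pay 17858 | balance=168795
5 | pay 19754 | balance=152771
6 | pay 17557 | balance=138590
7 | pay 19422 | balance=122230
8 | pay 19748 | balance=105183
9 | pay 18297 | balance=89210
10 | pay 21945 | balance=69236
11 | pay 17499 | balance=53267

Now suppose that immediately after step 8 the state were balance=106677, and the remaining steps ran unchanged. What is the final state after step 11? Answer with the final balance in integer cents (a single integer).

state after step 8 := balance=106677
9 | pay 18297 | balance=90737
10 | pay 21945 | balance=70797
11 | pay 17499 | balance=54862

54862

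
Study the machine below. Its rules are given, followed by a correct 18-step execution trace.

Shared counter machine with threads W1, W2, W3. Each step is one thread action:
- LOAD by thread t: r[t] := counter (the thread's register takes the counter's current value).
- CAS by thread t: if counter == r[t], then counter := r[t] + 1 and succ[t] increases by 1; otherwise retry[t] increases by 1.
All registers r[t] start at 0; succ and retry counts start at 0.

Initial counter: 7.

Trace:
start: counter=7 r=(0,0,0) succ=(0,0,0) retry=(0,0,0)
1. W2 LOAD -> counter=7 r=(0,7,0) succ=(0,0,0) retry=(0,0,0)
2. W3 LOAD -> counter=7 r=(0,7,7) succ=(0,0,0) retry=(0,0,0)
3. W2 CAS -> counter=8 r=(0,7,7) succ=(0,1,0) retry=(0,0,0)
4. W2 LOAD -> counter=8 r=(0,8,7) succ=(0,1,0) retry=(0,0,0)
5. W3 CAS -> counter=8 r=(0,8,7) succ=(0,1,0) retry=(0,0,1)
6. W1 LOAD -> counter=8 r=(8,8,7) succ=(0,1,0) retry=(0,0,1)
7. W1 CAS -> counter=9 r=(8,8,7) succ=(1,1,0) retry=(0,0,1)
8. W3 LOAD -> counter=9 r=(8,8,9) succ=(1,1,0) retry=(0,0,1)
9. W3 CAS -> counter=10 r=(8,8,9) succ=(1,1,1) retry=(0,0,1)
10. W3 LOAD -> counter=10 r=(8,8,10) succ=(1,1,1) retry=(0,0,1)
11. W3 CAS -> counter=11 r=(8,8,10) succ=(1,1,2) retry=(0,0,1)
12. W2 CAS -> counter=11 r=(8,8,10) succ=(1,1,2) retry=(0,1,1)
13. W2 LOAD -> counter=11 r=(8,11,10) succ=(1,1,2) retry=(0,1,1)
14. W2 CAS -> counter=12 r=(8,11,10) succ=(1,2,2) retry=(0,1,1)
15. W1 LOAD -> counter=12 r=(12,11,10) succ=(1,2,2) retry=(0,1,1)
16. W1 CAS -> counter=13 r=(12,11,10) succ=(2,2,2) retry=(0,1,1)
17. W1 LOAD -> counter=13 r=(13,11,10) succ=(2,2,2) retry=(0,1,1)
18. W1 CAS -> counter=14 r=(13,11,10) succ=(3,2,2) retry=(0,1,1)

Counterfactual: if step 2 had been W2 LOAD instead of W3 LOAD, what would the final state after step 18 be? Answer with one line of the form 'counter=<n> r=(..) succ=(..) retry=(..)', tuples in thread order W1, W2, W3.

counter=14 r=(13,11,10) succ=(3,2,2) retry=(0,1,1)

(re-executing from step 2 with the substitution; state before step 2: counter=7 r=(0,7,0) succ=(0,0,0) retry=(0,0,0))
2. W2 LOAD -> counter=7 r=(0,7,0) succ=(0,0,0) retry=(0,0,0)
3. W2 CAS -> counter=8 r=(0,7,0) succ=(0,1,0) retry=(0,0,0)
4. W2 LOAD -> counter=8 r=(0,8,0) succ=(0,1,0) retry=(0,0,0)
5. W3 CAS -> counter=8 r=(0,8,0) succ=(0,1,0) retry=(0,0,1)
6. W1 LOAD -> counter=8 r=(8,8,0) succ=(0,1,0) retry=(0,0,1)
7. W1 CAS -> counter=9 r=(8,8,0) succ=(1,1,0) retry=(0,0,1)
8. W3 LOAD -> counter=9 r=(8,8,9) succ=(1,1,0) retry=(0,0,1)
9. W3 CAS -> counter=10 r=(8,8,9) succ=(1,1,1) retry=(0,0,1)
10. W3 LOAD -> counter=10 r=(8,8,10) succ=(1,1,1) retry=(0,0,1)
11. W3 CAS -> counter=11 r=(8,8,10) succ=(1,1,2) retry=(0,0,1)
12. W2 CAS -> counter=11 r=(8,8,10) succ=(1,1,2) retry=(0,1,1)
13. W2 LOAD -> counter=11 r=(8,11,10) succ=(1,1,2) retry=(0,1,1)
14. W2 CAS -> counter=12 r=(8,11,10) succ=(1,2,2) retry=(0,1,1)
15. W1 LOAD -> counter=12 r=(12,11,10) succ=(1,2,2) retry=(0,1,1)
16. W1 CAS -> counter=13 r=(12,11,10) succ=(2,2,2) retry=(0,1,1)
17. W1 LOAD -> counter=13 r=(13,11,10) succ=(2,2,2) retry=(0,1,1)
18. W1 CAS -> counter=14 r=(13,11,10) succ=(3,2,2) retry=(0,1,1)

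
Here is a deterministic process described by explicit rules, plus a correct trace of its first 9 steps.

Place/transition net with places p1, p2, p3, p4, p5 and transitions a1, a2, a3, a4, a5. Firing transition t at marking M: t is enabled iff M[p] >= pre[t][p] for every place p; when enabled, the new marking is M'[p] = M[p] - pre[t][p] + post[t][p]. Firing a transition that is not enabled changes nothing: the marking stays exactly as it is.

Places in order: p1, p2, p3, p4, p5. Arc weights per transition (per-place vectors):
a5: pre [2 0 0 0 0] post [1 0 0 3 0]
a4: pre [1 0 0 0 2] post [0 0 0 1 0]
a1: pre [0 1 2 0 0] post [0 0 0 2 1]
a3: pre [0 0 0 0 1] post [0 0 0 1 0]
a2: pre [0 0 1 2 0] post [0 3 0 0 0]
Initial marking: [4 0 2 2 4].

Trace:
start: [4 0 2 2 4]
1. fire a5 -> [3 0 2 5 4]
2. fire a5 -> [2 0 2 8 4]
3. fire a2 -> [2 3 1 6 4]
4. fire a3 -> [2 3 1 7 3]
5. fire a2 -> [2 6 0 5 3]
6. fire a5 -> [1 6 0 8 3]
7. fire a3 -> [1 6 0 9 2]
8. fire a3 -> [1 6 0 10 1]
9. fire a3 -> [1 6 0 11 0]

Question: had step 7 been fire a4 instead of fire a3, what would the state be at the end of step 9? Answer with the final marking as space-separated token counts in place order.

0 6 0 10 0

(re-executing from step 7 with the substitution; state before step 7: [1 6 0 8 3])
7. fire a4 -> [0 6 0 9 1]
8. fire a3 -> [0 6 0 10 0]
9. fire a3 -> [0 6 0 10 0]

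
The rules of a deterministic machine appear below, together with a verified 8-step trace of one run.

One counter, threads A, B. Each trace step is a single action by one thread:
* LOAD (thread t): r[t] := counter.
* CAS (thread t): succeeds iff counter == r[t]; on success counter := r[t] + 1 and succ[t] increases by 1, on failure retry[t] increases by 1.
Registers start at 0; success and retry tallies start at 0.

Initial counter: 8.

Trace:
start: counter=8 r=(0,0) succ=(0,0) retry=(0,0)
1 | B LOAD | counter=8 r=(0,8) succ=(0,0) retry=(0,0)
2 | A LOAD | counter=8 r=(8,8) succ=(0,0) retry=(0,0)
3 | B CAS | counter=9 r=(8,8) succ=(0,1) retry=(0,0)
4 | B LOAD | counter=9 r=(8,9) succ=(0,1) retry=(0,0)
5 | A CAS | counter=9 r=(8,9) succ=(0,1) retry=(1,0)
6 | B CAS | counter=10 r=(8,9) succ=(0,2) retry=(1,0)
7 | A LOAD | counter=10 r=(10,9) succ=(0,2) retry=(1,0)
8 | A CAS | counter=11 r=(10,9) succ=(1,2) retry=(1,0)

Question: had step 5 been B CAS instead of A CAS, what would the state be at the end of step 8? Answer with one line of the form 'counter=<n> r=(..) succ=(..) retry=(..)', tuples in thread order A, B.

(re-executing from step 5 with the substitution; state before step 5: counter=9 r=(8,9) succ=(0,1) retry=(0,0))
5 | B CAS | counter=10 r=(8,9) succ=(0,2) retry=(0,0)
6 | B CAS | counter=10 r=(8,9) succ=(0,2) retry=(0,1)
7 | A LOAD | counter=10 r=(10,9) succ=(0,2) retry=(0,1)
8 | A CAS | counter=11 r=(10,9) succ=(1,2) retry=(0,1)

counter=11 r=(10,9) succ=(1,2) retry=(0,1)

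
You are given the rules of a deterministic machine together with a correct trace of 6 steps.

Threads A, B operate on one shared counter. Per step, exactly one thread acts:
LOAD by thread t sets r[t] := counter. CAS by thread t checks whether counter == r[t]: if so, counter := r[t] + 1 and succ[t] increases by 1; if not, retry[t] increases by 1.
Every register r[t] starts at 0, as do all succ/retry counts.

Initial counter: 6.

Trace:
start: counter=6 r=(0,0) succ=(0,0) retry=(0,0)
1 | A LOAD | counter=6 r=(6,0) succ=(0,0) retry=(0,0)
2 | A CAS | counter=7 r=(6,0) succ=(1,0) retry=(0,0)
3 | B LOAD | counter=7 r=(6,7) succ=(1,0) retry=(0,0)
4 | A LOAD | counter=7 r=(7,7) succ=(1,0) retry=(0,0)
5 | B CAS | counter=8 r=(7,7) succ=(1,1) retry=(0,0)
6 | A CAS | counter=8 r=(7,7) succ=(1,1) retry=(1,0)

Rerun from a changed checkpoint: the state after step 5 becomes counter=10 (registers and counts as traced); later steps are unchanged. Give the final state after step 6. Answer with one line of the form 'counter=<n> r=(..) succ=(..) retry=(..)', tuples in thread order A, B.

counter=10 r=(7,7) succ=(1,1) retry=(1,0)

state after step 5 := counter=10 r=(7,7) succ=(1,1) retry=(0,0)
6 | A CAS | counter=10 r=(7,7) succ=(1,1) retry=(1,0)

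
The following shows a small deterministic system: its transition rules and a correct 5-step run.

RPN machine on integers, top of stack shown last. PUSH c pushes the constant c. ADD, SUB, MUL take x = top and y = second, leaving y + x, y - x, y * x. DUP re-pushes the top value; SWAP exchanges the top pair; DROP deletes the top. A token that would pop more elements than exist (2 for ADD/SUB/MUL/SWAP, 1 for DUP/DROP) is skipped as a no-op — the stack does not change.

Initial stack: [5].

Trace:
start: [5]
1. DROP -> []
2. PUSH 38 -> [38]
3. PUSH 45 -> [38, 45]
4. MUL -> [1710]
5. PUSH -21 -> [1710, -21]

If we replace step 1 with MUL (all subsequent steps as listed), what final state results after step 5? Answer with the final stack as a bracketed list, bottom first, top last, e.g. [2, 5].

(re-executing from step 1 with the substitution; state before step 1: [5])
1. MUL -> [5]
2. PUSH 38 -> [5, 38]
3. PUSH 45 -> [5, 38, 45]
4. MUL -> [5, 1710]
5. PUSH -21 -> [5, 1710, -21]

[5, 1710, -21]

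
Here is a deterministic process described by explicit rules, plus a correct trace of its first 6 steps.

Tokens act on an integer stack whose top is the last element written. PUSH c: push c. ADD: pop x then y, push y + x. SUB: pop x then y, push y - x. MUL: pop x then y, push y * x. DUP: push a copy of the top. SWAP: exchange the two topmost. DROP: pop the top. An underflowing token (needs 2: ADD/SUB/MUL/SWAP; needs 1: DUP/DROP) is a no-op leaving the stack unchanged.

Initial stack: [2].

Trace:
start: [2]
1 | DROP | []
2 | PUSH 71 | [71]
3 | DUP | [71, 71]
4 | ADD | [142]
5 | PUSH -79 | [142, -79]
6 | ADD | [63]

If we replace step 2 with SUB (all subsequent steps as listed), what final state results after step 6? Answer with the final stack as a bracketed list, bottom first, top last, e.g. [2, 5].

(re-executing from step 2 with the substitution; state before step 2: [])
2 | SUB | []
3 | DUP | []
4 | ADD | []
5 | PUSH -79 | [-79]
6 | ADD | [-79]

[-79]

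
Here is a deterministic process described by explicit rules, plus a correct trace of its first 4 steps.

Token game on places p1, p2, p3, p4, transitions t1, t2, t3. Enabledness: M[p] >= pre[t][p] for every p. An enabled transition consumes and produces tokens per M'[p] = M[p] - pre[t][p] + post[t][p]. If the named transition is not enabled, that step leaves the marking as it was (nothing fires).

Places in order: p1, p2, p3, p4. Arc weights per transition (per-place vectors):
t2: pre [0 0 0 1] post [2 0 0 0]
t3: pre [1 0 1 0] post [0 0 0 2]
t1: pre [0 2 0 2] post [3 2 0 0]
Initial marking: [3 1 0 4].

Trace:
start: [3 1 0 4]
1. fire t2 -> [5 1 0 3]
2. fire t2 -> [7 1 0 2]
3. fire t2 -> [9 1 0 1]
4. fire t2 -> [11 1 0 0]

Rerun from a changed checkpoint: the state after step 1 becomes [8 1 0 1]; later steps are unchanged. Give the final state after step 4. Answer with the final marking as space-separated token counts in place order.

state after step 1 := [8 1 0 1]
2. fire t2 -> [10 1 0 0]
3. fire t2 -> [10 1 0 0]
4. fire t2 -> [10 1 0 0]

10 1 0 0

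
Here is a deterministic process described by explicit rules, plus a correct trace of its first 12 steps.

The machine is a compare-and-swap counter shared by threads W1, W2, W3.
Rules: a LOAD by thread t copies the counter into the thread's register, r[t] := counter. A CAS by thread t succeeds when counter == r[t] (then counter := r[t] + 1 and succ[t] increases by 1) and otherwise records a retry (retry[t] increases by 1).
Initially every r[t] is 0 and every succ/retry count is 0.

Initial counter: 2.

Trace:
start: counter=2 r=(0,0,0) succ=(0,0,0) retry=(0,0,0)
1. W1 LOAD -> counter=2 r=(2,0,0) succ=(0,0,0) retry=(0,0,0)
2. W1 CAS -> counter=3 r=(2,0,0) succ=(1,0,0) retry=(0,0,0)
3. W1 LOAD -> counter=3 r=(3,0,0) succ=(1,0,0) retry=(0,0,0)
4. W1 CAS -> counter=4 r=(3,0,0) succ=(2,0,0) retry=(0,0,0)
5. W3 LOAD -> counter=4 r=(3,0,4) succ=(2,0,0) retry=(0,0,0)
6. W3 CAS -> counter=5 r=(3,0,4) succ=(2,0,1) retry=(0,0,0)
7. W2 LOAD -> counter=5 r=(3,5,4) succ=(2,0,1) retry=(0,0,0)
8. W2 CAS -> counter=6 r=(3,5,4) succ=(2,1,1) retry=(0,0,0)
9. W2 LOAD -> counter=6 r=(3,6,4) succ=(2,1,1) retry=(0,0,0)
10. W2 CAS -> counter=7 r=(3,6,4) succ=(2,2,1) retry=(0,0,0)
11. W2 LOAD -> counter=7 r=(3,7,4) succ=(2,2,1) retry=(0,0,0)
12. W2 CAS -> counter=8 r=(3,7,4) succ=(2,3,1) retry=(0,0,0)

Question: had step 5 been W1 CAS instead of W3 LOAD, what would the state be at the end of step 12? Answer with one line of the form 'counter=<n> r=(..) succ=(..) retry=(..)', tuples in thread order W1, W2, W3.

(re-executing from step 5 with the substitution; state before step 5: counter=4 r=(3,0,0) succ=(2,0,0) retry=(0,0,0))
5. W1 CAS -> counter=4 r=(3,0,0) succ=(2,0,0) retry=(1,0,0)
6. W3 CAS -> counter=4 r=(3,0,0) succ=(2,0,0) retry=(1,0,1)
7. W2 LOAD -> counter=4 r=(3,4,0) succ=(2,0,0) retry=(1,0,1)
8. W2 CAS -> counter=5 r=(3,4,0) succ=(2,1,0) retry=(1,0,1)
9. W2 LOAD -> counter=5 r=(3,5,0) succ=(2,1,0) retry=(1,0,1)
10. W2 CAS -> counter=6 r=(3,5,0) succ=(2,2,0) retry=(1,0,1)
11. W2 LOAD -> counter=6 r=(3,6,0) succ=(2,2,0) retry=(1,0,1)
12. W2 CAS -> counter=7 r=(3,6,0) succ=(2,3,0) retry=(1,0,1)

counter=7 r=(3,6,0) succ=(2,3,0) retry=(1,0,1)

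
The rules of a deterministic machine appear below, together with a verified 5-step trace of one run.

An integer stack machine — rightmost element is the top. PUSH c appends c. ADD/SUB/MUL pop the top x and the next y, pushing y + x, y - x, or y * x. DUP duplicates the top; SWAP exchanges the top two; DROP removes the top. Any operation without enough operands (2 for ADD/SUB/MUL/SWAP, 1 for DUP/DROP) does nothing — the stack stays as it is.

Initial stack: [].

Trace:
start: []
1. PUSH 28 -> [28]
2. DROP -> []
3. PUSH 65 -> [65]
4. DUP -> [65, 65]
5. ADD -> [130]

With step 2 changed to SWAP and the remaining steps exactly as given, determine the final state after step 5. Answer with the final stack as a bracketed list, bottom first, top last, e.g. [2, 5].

[28, 130]

(re-executing from step 2 with the substitution; state before step 2: [28])
2. SWAP -> [28]
3. PUSH 65 -> [28, 65]
4. DUP -> [28, 65, 65]
5. ADD -> [28, 130]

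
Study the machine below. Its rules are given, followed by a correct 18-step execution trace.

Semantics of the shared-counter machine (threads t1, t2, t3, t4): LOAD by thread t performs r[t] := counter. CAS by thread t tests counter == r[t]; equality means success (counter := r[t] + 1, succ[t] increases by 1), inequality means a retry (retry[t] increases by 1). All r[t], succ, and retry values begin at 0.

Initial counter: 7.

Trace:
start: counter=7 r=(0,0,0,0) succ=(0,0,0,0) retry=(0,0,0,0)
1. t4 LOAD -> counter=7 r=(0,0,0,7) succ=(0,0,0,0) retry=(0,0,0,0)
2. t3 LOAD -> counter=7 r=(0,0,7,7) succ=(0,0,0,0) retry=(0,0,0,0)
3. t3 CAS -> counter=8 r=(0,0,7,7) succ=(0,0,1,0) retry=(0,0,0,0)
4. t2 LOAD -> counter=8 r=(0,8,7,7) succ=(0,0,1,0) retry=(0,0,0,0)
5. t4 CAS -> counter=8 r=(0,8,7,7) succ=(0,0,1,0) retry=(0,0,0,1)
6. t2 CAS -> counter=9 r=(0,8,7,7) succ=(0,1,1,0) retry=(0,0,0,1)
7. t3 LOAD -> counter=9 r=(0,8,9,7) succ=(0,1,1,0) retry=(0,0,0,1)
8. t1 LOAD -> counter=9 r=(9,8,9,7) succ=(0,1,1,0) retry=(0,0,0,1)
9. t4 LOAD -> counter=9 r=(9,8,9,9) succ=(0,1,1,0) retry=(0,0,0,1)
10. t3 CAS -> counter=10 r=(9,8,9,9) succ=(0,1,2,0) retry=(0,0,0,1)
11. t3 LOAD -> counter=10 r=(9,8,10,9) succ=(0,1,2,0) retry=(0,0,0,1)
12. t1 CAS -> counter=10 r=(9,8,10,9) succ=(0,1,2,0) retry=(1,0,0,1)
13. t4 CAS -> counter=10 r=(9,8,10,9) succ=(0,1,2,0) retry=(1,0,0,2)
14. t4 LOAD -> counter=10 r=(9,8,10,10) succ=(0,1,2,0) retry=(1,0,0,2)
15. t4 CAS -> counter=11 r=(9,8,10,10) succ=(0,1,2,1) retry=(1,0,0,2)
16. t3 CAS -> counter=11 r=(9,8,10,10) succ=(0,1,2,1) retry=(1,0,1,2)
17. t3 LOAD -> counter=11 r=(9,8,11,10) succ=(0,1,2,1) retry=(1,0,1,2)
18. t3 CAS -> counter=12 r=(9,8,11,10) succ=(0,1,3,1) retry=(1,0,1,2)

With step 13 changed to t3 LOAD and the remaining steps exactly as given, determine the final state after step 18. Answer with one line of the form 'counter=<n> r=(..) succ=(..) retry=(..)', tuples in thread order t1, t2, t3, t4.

(re-executing from step 13 with the substitution; state before step 13: counter=10 r=(9,8,10,9) succ=(0,1,2,0) retry=(1,0,0,1))
13. t3 LOAD -> counter=10 r=(9,8,10,9) succ=(0,1,2,0) retry=(1,0,0,1)
14. t4 LOAD -> counter=10 r=(9,8,10,10) succ=(0,1,2,0) retry=(1,0,0,1)
15. t4 CAS -> counter=11 r=(9,8,10,10) succ=(0,1,2,1) retry=(1,0,0,1)
16. t3 CAS -> counter=11 r=(9,8,10,10) succ=(0,1,2,1) retry=(1,0,1,1)
17. t3 LOAD -> counter=11 r=(9,8,11,10) succ=(0,1,2,1) retry=(1,0,1,1)
18. t3 CAS -> counter=12 r=(9,8,11,10) succ=(0,1,3,1) retry=(1,0,1,1)

counter=12 r=(9,8,11,10) succ=(0,1,3,1) retry=(1,0,1,1)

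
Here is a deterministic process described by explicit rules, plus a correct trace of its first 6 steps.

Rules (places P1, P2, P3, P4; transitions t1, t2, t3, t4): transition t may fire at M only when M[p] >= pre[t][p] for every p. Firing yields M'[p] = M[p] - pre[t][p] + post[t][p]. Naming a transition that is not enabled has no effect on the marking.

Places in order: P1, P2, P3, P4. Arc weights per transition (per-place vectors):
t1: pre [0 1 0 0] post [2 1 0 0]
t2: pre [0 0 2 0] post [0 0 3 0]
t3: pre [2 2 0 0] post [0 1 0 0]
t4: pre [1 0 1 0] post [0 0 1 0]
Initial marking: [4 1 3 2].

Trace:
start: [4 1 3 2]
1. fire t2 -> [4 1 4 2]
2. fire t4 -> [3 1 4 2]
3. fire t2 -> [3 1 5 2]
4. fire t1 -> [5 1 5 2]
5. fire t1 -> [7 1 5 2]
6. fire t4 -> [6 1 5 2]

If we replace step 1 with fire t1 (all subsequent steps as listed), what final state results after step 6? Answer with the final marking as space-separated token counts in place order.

(re-executing from step 1 with the substitution; state before step 1: [4 1 3 2])
1. fire t1 -> [6 1 3 2]
2. fire t4 -> [5 1 3 2]
3. fire t2 -> [5 1 4 2]
4. fire t1 -> [7 1 4 2]
5. fire t1 -> [9 1 4 2]
6. fire t4 -> [8 1 4 2]

8 1 4 2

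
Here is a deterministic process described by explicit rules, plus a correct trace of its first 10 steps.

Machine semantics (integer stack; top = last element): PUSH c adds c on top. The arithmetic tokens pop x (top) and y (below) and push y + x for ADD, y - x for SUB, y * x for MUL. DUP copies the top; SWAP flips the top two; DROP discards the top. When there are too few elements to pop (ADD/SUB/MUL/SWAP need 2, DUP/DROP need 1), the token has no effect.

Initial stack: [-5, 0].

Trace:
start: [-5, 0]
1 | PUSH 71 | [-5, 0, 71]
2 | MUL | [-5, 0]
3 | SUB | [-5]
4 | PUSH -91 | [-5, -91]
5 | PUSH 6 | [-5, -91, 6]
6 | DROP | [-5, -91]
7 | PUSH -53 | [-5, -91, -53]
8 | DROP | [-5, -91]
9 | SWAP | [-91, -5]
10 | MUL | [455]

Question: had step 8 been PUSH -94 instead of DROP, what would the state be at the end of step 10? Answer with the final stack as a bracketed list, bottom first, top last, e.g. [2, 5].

(re-executing from step 8 with the substitution; state before step 8: [-5, -91, -53])
8 | PUSH -94 | [-5, -91, -53, -94]
9 | SWAP | [-5, -91, -94, -53]
10 | MUL | [-5, -91, 4982]

[-5, -91, 4982]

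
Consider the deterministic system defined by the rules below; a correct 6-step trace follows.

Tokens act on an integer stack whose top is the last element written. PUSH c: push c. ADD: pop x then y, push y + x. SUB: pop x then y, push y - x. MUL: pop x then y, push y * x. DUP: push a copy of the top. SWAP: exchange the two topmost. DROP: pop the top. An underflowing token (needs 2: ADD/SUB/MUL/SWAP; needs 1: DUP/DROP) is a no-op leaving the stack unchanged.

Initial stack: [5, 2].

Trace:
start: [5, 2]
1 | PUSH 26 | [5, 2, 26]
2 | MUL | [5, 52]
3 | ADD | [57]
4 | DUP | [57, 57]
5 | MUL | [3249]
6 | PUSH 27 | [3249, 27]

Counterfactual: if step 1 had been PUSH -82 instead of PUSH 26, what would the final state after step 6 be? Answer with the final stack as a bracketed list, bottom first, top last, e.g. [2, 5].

[25281, 27]

(re-executing from step 1 with the substitution; state before step 1: [5, 2])
1 | PUSH -82 | [5, 2, -82]
2 | MUL | [5, -164]
3 | ADD | [-159]
4 | DUP | [-159, -159]
5 | MUL | [25281]
6 | PUSH 27 | [25281, 27]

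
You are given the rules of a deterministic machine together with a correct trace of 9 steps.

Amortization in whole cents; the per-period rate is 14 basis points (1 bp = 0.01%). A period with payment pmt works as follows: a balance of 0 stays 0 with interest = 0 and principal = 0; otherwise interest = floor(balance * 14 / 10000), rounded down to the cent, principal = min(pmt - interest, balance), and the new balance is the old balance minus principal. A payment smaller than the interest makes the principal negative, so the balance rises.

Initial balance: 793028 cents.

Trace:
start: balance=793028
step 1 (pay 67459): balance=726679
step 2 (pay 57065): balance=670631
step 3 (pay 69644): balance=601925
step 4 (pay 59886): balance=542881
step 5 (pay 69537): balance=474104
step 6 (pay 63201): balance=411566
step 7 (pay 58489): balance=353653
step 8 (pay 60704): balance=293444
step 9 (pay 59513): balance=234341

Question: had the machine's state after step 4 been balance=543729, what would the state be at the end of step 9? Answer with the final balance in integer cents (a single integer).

235195

state after step 4 := balance=543729
step 5 (pay 69537): balance=474953
step 6 (pay 63201): balance=412416
step 7 (pay 58489): balance=354504
step 8 (pay 60704): balance=294296
step 9 (pay 59513): balance=235195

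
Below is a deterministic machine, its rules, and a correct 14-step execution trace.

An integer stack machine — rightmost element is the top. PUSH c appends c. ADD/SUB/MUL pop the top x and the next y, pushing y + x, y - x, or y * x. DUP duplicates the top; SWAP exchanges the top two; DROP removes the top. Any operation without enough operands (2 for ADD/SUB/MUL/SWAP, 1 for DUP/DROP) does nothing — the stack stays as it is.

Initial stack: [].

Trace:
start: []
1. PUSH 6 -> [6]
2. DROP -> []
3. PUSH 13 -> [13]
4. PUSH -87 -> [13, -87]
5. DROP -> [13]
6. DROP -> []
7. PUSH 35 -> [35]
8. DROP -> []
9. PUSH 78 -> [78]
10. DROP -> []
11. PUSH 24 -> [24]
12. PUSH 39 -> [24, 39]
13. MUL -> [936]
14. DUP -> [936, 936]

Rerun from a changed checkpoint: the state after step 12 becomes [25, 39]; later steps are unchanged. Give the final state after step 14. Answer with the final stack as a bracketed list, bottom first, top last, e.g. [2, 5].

state after step 12 := [25, 39]
13. MUL -> [975]
14. DUP -> [975, 975]

[975, 975]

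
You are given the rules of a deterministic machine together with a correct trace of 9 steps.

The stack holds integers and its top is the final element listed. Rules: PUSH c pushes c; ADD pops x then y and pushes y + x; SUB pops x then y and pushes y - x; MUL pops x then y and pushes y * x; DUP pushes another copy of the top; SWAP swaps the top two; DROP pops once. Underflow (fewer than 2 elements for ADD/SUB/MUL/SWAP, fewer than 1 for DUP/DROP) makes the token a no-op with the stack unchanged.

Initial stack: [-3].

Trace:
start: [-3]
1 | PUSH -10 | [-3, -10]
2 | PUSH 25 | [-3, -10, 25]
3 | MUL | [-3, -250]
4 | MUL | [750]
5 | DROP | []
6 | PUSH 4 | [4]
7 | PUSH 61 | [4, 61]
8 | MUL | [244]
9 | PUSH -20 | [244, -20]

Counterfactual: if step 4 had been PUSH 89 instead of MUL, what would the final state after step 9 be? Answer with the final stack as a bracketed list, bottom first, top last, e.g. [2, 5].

[-3, -250, 244, -20]

(re-executing from step 4 with the substitution; state before step 4: [-3, -250])
4 | PUSH 89 | [-3, -250, 89]
5 | DROP | [-3, -250]
6 | PUSH 4 | [-3, -250, 4]
7 | PUSH 61 | [-3, -250, 4, 61]
8 | MUL | [-3, -250, 244]
9 | PUSH -20 | [-3, -250, 244, -20]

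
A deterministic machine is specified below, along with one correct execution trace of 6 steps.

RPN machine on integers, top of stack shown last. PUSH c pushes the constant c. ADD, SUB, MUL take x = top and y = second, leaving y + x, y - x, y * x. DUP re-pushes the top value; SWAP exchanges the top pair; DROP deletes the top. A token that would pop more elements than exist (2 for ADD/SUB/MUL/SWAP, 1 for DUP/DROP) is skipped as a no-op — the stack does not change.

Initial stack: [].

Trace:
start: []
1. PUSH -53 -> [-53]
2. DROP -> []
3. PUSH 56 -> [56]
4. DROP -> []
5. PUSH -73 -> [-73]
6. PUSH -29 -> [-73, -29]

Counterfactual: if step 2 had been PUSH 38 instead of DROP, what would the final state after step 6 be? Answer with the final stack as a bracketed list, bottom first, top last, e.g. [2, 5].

(re-executing from step 2 with the substitution; state before step 2: [-53])
2. PUSH 38 -> [-53, 38]
3. PUSH 56 -> [-53, 38, 56]
4. DROP -> [-53, 38]
5. PUSH -73 -> [-53, 38, -73]
6. PUSH -29 -> [-53, 38, -73, -29]

[-53, 38, -73, -29]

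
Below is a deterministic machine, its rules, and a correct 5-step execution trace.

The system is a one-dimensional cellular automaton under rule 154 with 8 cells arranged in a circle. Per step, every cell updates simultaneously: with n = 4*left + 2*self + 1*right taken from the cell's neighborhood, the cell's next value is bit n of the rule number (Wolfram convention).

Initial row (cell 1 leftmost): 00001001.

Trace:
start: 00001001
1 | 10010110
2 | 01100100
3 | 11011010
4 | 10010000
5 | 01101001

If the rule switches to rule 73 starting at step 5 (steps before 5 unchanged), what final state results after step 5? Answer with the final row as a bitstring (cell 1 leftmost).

00000110

(re-executing step 5 under rule 73; state before step 5: 10010000)
5 | 00000110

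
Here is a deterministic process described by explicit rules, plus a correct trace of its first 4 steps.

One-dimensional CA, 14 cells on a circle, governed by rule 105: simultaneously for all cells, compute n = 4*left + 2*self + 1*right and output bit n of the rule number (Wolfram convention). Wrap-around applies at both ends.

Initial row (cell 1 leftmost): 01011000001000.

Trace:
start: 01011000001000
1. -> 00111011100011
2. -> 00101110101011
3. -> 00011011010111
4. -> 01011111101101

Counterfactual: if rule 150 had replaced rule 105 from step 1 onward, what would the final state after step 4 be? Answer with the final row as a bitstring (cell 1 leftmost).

(re-executing steps 1..4 under rule 150; state before step 1: 01011000001000)
1. -> 11000100011100
2. -> 00101110101011
3. -> 11100100101000
4. -> 01011111101101

01011111101101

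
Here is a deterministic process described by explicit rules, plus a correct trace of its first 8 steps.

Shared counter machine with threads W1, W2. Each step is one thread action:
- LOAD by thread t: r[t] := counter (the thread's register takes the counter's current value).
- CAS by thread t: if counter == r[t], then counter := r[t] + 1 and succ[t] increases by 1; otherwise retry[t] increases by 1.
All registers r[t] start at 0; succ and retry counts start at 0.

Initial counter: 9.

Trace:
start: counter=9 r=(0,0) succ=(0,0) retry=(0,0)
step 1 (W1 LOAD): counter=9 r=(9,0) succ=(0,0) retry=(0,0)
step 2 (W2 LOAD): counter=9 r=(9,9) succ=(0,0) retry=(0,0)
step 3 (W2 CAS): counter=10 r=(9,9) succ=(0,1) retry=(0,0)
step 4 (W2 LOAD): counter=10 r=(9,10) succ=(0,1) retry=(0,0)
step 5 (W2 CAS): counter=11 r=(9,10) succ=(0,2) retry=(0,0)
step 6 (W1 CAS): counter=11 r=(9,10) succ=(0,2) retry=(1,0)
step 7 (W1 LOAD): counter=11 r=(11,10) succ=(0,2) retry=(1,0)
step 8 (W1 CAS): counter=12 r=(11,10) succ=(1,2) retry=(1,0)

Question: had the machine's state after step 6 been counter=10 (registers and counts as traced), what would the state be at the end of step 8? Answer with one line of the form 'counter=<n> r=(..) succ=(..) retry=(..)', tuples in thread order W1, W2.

counter=11 r=(10,10) succ=(1,2) retry=(1,0)

state after step 6 := counter=10 r=(9,10) succ=(0,2) retry=(1,0)
step 7 (W1 LOAD): counter=10 r=(10,10) succ=(0,2) retry=(1,0)
step 8 (W1 CAS): counter=11 r=(10,10) succ=(1,2) retry=(1,0)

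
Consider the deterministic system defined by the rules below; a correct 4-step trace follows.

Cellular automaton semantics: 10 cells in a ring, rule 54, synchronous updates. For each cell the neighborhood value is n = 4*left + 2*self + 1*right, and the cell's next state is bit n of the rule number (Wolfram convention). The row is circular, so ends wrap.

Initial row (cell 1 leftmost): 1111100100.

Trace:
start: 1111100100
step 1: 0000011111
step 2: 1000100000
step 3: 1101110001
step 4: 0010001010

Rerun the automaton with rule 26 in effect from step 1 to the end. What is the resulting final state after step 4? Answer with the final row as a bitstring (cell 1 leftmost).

0010001001

(re-executing steps 1..4 under rule 26; state before step 1: 1111100100)
step 1: 1000011011
step 2: 0100110010
step 3: 1011101101
step 4: 0010001001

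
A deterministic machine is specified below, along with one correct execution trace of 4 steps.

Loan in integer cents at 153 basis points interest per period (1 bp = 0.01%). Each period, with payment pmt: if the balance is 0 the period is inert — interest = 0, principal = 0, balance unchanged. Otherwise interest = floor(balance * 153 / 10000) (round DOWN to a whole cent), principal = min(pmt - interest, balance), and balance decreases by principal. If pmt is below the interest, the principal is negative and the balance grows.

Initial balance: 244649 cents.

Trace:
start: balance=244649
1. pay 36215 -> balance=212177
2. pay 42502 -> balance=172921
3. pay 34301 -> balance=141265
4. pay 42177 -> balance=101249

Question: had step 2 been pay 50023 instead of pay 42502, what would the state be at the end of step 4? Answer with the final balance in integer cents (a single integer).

(re-executing from step 2 with the substitution; state before step 2: balance=212177)
2. pay 50023 -> balance=165400
3. pay 34301 -> balance=133629
4. pay 42177 -> balance=93496

93496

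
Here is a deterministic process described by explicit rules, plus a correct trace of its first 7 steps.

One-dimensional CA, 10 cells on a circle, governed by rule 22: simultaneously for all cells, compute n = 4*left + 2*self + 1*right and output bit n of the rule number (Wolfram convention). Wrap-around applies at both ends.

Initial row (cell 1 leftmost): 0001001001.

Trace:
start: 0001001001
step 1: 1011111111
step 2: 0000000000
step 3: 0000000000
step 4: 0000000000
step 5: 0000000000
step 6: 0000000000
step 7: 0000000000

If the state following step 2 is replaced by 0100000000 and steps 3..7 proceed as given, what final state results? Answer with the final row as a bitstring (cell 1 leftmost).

0000110110

state after step 2 := 0100000000
step 3: 1110000000
step 4: 0001000001
step 5: 1011100011
step 6: 0000010100
step 7: 0000110110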